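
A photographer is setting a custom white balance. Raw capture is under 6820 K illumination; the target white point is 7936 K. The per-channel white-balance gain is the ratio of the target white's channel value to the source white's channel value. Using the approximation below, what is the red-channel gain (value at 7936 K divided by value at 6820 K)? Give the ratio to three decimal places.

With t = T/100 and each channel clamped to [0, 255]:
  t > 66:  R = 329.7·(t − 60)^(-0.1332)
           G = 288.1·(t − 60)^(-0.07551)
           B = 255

At 6820 K (t = 68.2):
  R = 329.7·(68.2 − 60)^(-0.1332) = 329.7·8.2^(-0.1332) = 329.7·0.75558 = 249.114.
At 7936 K (t = 79.36):
  R = 329.7·(79.36 − 60)^(-0.1332) = 329.7·19.36^(-0.1332) = 329.7·0.67388 = 222.179.
Gain = 222.179 / 249.114 = 0.8919 → 0.892.

0.892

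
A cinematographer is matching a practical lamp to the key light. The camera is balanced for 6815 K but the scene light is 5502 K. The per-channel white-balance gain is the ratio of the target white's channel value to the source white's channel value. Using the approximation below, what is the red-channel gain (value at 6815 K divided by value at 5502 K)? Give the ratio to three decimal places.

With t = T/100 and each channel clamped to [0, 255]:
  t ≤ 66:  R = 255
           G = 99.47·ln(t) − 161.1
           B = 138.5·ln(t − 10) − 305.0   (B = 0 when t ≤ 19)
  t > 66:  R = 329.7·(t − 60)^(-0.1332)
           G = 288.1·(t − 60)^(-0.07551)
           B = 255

0.978

At 5502 K (t = 55.02):
  R = 255 by definition for t ≤ 66.
At 6815 K (t = 68.15):
  R = 329.7·(68.15 − 60)^(-0.1332) = 329.7·8.15^(-0.1332) = 329.7·0.75620 = 249.317.
Gain = 249.317 / 255.000 = 0.9777 → 0.978.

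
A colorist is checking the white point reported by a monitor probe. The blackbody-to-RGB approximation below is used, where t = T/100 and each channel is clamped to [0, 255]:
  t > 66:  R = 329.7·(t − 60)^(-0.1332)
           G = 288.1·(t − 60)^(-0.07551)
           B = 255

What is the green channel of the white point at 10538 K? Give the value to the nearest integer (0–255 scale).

t = 10538/100 = 105.38; the t > 66 branch applies.
G = 288.1·(105.38 − 60)^(-0.07551) = 288.1·45.38^(-0.07551) = 288.1·0.74970 = 215.990.
Rounded: 216.

216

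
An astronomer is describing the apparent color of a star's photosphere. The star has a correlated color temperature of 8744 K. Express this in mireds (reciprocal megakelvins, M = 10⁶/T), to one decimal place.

114.4 mireds

M = 10⁶ / 8744 = 114.364 → 114.4 mireds.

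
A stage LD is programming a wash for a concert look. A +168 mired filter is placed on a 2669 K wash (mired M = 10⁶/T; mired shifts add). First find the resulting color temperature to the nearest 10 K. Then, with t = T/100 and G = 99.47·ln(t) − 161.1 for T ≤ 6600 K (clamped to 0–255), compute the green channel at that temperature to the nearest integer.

129

M_in = 10⁶/2669 = 374.67; M_out = 374.67 + (+168) = 542.67.
T_out = 10⁶/542.67 = 1842.7 K → 1840 K; t = 18.4.
G = 99.47·ln 18.4 − 161.1 = 99.47·2.9124 − 161.1 = 128.592.
Rounded: 129.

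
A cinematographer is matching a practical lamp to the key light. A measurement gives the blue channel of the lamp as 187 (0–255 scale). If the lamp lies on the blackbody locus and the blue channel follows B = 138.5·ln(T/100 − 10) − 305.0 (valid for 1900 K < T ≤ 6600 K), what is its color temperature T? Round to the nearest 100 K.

4500 K

ln(t − 10) = (187 + 305.0) / 138.5 = 3.5523.
t − 10 = e^3.5523 = 34.895, so t = 44.895.
T = 100·t = 4490 K → 4500 K to the nearest 100 K.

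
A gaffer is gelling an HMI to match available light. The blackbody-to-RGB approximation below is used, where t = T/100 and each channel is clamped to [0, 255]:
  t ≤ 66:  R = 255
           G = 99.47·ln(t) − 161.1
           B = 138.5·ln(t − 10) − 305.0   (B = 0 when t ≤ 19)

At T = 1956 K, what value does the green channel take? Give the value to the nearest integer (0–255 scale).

t = 1956/100 = 19.56; the t ≤ 66 branch applies.
G = 99.47·ln 19.56 − 161.1 = 99.47·2.9735 − 161.1 = 134.673.
Rounded: 135.

135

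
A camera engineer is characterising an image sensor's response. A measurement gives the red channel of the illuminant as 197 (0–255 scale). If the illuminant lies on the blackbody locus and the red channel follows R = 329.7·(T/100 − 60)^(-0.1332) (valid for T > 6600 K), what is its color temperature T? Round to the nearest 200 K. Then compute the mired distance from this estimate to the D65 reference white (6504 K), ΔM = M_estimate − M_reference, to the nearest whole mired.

(t − 60)^(-0.1332) = 197/329.7 = 0.59751.
t − 60 = 0.59751^(1/-0.1332) = 0.59751^(-7.508) = 47.761, so t = 107.761.
T = 100·t = 10776 K → 10800 K to the nearest 200 K.
M_estimate = 10⁶/10800 = 92.59; M_reference = 10⁶/6504 = 153.75.
ΔM = 92.59 − 153.75 = -61.16 → -61 mireds.

-61 mireds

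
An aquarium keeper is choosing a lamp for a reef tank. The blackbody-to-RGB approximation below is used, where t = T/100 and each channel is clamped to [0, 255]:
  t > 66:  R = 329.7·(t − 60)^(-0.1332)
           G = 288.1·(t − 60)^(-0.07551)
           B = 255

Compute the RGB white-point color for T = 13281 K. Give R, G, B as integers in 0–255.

t = 13281/100 = 132.81; the t > 66 branch applies.
R = 329.7·(132.81 − 60)^(-0.1332) = 329.7·72.81^(-0.1332) = 329.7·0.56488 = 186.241.
G = 288.1·(132.81 − 60)^(-0.07551) = 288.1·72.81^(-0.07551) = 288.1·0.72341 = 208.415.
B = 255 by definition for t > 66.
Rounded: (186, 208, 255).

R=186, G=208, B=255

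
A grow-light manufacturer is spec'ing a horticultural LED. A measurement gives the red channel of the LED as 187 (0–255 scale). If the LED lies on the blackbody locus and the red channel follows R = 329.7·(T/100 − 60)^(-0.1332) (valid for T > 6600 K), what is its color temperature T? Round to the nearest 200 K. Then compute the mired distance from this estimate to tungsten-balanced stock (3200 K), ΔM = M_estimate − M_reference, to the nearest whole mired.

(t − 60)^(-0.1332) = 187/329.7 = 0.56718.
t − 60 = 0.56718^(1/-0.1332) = 0.56718^(-7.508) = 70.620, so t = 130.620.
T = 100·t = 13062 K → 13000 K to the nearest 200 K.
M_estimate = 10⁶/13000 = 76.92; M_reference = 10⁶/3200 = 312.50.
ΔM = 76.92 − 312.50 = -235.58 → -236 mireds.

-236 mireds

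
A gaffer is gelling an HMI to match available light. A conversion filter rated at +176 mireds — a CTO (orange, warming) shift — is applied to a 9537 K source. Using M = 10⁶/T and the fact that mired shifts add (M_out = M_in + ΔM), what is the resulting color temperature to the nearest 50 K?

3550 K

M_in = 10⁶/9537 = 104.85 mireds.
M_out = 104.85 + (+176) = 280.85 mireds.
T_out = 10⁶/280.85 = 3560.6 K → 3550 K.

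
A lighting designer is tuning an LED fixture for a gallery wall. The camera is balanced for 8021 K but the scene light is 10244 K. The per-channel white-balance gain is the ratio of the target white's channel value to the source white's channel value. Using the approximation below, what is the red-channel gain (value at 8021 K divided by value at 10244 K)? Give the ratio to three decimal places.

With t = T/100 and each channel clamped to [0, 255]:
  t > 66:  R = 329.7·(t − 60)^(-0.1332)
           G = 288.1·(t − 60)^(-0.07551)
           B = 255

1.104

At 10244 K (t = 102.44):
  R = 329.7·(102.44 − 60)^(-0.1332) = 329.7·42.44^(-0.1332) = 329.7·0.60699 = 200.124.
At 8021 K (t = 80.21):
  R = 329.7·(80.21 − 60)^(-0.1332) = 329.7·20.21^(-0.1332) = 329.7·0.67004 = 220.911.
Gain = 220.911 / 200.124 = 1.1039 → 1.104.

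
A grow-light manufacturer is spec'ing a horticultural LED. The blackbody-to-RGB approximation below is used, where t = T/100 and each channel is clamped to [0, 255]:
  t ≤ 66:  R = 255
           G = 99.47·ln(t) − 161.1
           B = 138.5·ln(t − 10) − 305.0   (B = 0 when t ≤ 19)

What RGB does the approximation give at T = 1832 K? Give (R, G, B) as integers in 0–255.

t = 1832/100 = 18.32; the t ≤ 66 branch applies.
R = 255 by definition for t ≤ 66.
G = 99.47·ln 18.32 − 161.1 = 99.47·2.9080 − 161.1 = 128.158.
t = 18.32 ≤ 19, so B = 0.
Rounded: (255, 128, 0).

(255, 128, 0)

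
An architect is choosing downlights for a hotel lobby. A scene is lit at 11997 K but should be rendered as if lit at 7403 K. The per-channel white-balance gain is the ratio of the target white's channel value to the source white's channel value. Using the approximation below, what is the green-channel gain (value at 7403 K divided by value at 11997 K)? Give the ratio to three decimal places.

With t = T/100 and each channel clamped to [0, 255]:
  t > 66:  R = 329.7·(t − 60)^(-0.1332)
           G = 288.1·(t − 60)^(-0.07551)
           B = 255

1.116

At 11997 K (t = 119.97):
  G = 288.1·(119.97 − 60)^(-0.07551) = 288.1·59.97^(-0.07551) = 288.1·0.73409 = 211.491.
At 7403 K (t = 74.03):
  G = 288.1·(74.03 − 60)^(-0.07551) = 288.1·14.03^(-0.07551) = 288.1·0.81919 = 236.009.
Gain = 236.009 / 211.491 = 1.1159 → 1.116.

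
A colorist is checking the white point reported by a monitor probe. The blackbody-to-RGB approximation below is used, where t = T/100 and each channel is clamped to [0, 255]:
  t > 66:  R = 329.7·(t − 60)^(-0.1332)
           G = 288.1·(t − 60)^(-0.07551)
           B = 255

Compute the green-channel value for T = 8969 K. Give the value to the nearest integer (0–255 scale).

223

t = 8969/100 = 89.69; the t > 66 branch applies.
G = 288.1·(89.69 − 60)^(-0.07551) = 288.1·29.69^(-0.07551) = 288.1·0.77411 = 223.021.
Rounded: 223.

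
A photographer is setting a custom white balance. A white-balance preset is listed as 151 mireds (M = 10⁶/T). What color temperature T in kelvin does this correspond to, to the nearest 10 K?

T = 10⁶ / 151 = 6622.52 K → 6620 K.

6620 K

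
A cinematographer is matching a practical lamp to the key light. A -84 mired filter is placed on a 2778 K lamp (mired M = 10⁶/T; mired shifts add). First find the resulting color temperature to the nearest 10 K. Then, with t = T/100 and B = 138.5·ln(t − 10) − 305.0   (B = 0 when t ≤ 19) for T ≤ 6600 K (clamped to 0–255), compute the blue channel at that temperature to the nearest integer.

147

M_in = 10⁶/2778 = 359.97; M_out = 359.97 + (-84) = 275.97.
T_out = 10⁶/275.97 = 3623.6 K → 3620 K; t = 36.2.
B = 138.5·ln(36.2 − 10) − 305.0 = 138.5·ln 26.2 − 305.0 = 138.5·3.2658 − 305.0 = 147.308.
Rounded: 147.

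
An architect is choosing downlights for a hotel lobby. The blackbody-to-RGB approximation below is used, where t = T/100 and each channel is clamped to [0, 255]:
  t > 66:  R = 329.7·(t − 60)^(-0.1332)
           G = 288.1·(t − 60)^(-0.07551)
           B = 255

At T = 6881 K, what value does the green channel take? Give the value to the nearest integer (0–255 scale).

t = 6881/100 = 68.81; the t > 66 branch applies.
G = 288.1·(68.81 − 60)^(-0.07551) = 288.1·8.81^(-0.07551) = 288.1·0.84849 = 244.449.
Rounded: 244.

244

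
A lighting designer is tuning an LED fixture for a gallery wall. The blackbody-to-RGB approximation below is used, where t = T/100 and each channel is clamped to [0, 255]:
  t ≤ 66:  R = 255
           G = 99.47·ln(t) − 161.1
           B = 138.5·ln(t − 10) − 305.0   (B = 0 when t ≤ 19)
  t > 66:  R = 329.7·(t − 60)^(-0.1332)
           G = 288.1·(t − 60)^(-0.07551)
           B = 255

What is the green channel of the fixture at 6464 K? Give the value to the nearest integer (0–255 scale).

t = 6464/100 = 64.64; the t ≤ 66 branch applies.
G = 99.47·ln 64.64 − 161.1 = 99.47·4.1688 − 161.1 = 253.574.
Rounded: 254.

254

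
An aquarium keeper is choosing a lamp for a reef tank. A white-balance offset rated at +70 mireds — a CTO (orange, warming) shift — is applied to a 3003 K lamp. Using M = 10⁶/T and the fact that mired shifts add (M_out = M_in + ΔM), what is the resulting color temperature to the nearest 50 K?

M_in = 10⁶/3003 = 333.00 mireds.
M_out = 333.00 + (+70) = 403.00 mireds.
T_out = 10⁶/403.00 = 2481.4 K → 2500 K.

2500 K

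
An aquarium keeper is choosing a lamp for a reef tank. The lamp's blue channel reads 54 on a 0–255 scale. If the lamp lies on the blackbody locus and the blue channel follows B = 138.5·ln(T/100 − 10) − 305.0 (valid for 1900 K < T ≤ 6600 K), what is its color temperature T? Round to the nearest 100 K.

2300 K

ln(t − 10) = (54 + 305.0) / 138.5 = 2.5921.
t − 10 = e^2.5921 = 13.357, so t = 23.357.
T = 100·t = 2336 K → 2300 K to the nearest 100 K.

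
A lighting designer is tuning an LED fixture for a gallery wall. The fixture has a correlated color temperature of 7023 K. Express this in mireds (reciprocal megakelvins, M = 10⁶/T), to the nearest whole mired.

M = 10⁶ / 7023 = 142.389 → 142 mireds.

142 mireds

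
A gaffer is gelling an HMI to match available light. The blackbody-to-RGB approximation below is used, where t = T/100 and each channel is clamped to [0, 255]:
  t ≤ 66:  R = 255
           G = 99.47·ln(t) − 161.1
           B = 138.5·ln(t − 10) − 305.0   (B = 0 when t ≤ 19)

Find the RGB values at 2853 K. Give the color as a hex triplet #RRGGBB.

#FFAC63

t = 2853/100 = 28.53; the t ≤ 66 branch applies.
R = 255 by definition for t ≤ 66.
G = 99.47·ln 28.53 − 161.1 = 99.47·3.3510 − 161.1 = 172.220.
B = 138.5·ln(28.53 − 10) − 305.0 = 138.5·ln 18.53 − 305.0 = 138.5·2.9194 − 305.0 = 99.336.
Rounded: (255, 172, 99).
In hex: #FFAC63.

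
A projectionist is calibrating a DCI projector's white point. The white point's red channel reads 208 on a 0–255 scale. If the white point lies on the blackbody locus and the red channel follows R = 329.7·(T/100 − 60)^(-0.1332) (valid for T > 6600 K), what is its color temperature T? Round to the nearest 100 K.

(t − 60)^(-0.1332) = 208/329.7 = 0.63088.
t − 60 = 0.63088^(1/-0.1332) = 0.63088^(-7.508) = 31.763, so t = 91.763.
T = 100·t = 9176 K → 9200 K to the nearest 100 K.

9200 K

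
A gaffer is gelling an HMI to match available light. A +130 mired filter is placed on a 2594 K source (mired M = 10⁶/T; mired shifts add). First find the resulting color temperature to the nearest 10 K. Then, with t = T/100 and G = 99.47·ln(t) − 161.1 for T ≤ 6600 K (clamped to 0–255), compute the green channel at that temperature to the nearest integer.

134

M_in = 10⁶/2594 = 385.51; M_out = 385.51 + (+130) = 515.51.
T_out = 10⁶/515.51 = 1939.8 K → 1940 K; t = 19.4.
G = 99.47·ln 19.4 − 161.1 = 99.47·2.9653 − 161.1 = 133.856.
Rounded: 134.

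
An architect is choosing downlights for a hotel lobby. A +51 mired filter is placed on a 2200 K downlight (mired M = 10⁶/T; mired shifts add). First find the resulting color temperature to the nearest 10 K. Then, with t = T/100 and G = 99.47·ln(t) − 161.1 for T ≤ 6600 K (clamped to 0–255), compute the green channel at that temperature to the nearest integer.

136

M_in = 10⁶/2200 = 454.55; M_out = 454.55 + (+51) = 505.55.
T_out = 10⁶/505.55 = 1978.1 K → 1980 K; t = 19.8.
G = 99.47·ln 19.8 − 161.1 = 99.47·2.9857 − 161.1 = 135.886.
Rounded: 136.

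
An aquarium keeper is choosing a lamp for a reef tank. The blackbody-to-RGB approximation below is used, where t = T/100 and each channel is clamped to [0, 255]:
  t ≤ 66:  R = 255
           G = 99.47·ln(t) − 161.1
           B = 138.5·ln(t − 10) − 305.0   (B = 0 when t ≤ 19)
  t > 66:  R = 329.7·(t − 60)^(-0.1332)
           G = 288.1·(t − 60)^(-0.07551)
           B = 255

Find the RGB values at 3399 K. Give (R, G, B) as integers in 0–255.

(255, 190, 135)

t = 3399/100 = 33.99; the t ≤ 66 branch applies.
R = 255 by definition for t ≤ 66.
G = 99.47·ln 33.99 − 161.1 = 99.47·3.5261 − 161.1 = 189.638.
B = 138.5·ln(33.99 − 10) − 305.0 = 138.5·ln 23.99 − 305.0 = 138.5·3.1776 − 305.0 = 135.103.
Rounded: (255, 190, 135).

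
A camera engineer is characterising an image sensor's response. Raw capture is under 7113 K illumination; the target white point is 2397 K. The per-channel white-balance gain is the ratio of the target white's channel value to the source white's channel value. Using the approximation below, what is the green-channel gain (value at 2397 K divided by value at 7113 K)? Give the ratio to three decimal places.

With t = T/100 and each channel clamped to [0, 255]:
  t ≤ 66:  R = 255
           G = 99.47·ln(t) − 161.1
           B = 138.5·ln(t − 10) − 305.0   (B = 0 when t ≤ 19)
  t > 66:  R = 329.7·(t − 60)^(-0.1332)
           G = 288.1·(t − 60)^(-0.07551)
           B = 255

0.645

At 7113 K (t = 71.13):
  G = 288.1·(71.13 − 60)^(-0.07551) = 288.1·11.13^(-0.07551) = 288.1·0.83364 = 240.172.
At 2397 K (t = 23.97):
  G = 99.47·ln 23.97 − 161.1 = 99.47·3.1768 − 161.1 = 154.897.
Gain = 154.897 / 240.172 = 0.6449 → 0.645.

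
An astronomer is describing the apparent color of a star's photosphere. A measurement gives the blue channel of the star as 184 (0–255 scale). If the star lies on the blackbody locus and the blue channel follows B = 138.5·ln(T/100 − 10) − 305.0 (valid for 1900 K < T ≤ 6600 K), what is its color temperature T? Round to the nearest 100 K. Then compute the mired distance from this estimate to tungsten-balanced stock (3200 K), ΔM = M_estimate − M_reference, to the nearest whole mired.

-85 mireds

ln(t − 10) = (184 + 305.0) / 138.5 = 3.5307.
t − 10 = e^3.5307 = 34.147, so t = 44.147.
T = 100·t = 4415 K → 4400 K to the nearest 100 K.
M_estimate = 10⁶/4400 = 227.27; M_reference = 10⁶/3200 = 312.50.
ΔM = 227.27 − 312.50 = -85.23 → -85 mireds.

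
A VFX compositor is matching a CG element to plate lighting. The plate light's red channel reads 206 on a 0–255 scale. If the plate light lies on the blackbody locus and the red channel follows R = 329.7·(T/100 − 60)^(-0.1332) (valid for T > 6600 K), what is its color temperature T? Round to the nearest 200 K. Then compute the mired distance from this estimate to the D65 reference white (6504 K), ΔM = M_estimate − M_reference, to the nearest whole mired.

-47 mireds

(t − 60)^(-0.1332) = 206/329.7 = 0.62481.
t − 60 = 0.62481^(1/-0.1332) = 0.62481^(-7.508) = 34.152, so t = 94.152.
T = 100·t = 9415 K → 9400 K to the nearest 200 K.
M_estimate = 10⁶/9400 = 106.38; M_reference = 10⁶/6504 = 153.75.
ΔM = 106.38 − 153.75 = -47.37 → -47 mireds.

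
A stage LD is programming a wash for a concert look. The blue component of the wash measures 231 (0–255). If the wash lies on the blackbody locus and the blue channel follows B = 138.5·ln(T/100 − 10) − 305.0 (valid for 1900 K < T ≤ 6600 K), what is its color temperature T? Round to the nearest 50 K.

ln(t − 10) = (231 + 305.0) / 138.5 = 3.8700.
t − 10 = e^3.8700 = 47.944, so t = 57.944.
T = 100·t = 5794 K → 5800 K to the nearest 50 K.

5800 K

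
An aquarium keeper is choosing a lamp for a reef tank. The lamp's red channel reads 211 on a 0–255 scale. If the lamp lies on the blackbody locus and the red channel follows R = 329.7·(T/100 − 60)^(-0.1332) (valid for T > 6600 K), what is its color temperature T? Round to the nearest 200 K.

8800 K

(t − 60)^(-0.1332) = 211/329.7 = 0.63998.
t − 60 = 0.63998^(1/-0.1332) = 0.63998^(-7.508) = 28.525, so t = 88.525.
T = 100·t = 8853 K → 8800 K to the nearest 200 K.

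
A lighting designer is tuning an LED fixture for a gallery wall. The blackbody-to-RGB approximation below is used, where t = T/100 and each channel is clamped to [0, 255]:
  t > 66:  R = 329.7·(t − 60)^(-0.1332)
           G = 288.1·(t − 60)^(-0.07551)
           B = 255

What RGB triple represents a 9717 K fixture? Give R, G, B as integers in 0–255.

t = 9717/100 = 97.17; the t > 66 branch applies.
R = 329.7·(97.17 − 60)^(-0.1332) = 329.7·37.17^(-0.1332) = 329.7·0.61780 = 203.690.
G = 288.1·(97.17 − 60)^(-0.07551) = 288.1·37.17^(-0.07551) = 288.1·0.76109 = 219.269.
B = 255 by definition for t > 66.
Rounded: (204, 219, 255).

R=204, G=219, B=255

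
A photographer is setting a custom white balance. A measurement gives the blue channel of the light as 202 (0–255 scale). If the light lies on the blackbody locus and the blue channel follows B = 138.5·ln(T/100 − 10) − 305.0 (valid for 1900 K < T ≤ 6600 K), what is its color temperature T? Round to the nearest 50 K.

4900 K

ln(t − 10) = (202 + 305.0) / 138.5 = 3.6606.
t − 10 = e^3.6606 = 38.887, so t = 48.887.
T = 100·t = 4889 K → 4900 K to the nearest 50 K.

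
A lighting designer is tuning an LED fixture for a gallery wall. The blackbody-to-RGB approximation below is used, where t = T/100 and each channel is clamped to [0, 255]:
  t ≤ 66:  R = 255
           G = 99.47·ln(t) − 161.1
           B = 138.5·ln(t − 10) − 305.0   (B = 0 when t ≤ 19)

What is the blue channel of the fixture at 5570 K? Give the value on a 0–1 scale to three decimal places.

t = 5570/100 = 55.7; the t ≤ 66 branch applies.
B = 138.5·ln(55.7 − 10) − 305.0 = 138.5·ln 45.7 − 305.0 = 138.5·3.8221 − 305.0 = 224.361.
On a 0–1 scale: 224.361/255 = 0.8798 → 0.880.

0.880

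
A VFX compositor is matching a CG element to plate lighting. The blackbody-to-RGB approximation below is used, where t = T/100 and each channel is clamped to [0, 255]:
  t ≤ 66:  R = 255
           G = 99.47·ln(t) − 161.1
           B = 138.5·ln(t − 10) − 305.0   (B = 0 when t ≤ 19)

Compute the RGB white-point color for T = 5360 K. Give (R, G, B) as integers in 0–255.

(255, 235, 218)

t = 5360/100 = 53.6; the t ≤ 66 branch applies.
R = 255 by definition for t ≤ 66.
G = 99.47·ln 53.6 − 161.1 = 99.47·3.9815 − 161.1 = 234.945.
B = 138.5·ln(53.6 − 10) − 305.0 = 138.5·ln 43.6 − 305.0 = 138.5·3.7751 − 305.0 = 217.845.
Rounded: (255, 235, 218).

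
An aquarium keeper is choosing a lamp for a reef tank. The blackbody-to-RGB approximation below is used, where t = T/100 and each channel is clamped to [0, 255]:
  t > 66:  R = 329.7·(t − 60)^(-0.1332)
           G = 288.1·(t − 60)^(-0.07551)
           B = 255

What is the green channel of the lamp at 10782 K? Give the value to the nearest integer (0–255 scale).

215

t = 10782/100 = 107.82; the t > 66 branch applies.
G = 288.1·(107.82 − 60)^(-0.07551) = 288.1·47.82^(-0.07551) = 288.1·0.74675 = 215.137.
Rounded: 215.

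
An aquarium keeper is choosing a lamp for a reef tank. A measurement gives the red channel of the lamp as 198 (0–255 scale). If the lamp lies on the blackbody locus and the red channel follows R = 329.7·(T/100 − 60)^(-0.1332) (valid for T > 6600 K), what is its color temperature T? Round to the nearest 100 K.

(t − 60)^(-0.1332) = 198/329.7 = 0.60055.
t − 60 = 0.60055^(1/-0.1332) = 0.60055^(-7.508) = 45.980, so t = 105.980.
T = 100·t = 10598 K → 10600 K to the nearest 100 K.

10600 K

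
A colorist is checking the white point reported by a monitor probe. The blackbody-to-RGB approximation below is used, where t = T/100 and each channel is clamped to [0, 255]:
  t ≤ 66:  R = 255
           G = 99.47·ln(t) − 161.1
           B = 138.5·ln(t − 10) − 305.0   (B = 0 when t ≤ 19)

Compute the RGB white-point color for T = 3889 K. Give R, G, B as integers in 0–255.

R=255, G=203, B=161

t = 3889/100 = 38.89; the t ≤ 66 branch applies.
R = 255 by definition for t ≤ 66.
G = 99.47·ln 38.89 − 161.1 = 99.47·3.6607 − 161.1 = 203.034.
B = 138.5·ln(38.89 − 10) − 305.0 = 138.5·ln 28.89 − 305.0 = 138.5·3.3635 − 305.0 = 160.844.
Rounded: (255, 203, 161).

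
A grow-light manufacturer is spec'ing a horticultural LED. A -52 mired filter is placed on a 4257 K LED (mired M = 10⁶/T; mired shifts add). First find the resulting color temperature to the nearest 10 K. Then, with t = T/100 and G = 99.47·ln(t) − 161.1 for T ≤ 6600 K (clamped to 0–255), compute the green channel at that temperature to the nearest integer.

M_in = 10⁶/4257 = 234.91; M_out = 234.91 + (-52) = 182.91.
T_out = 10⁶/182.91 = 5467.3 K → 5470 K; t = 54.7.
G = 99.47·ln 54.7 − 161.1 = 99.47·4.0019 − 161.1 = 236.965.
Rounded: 237.

237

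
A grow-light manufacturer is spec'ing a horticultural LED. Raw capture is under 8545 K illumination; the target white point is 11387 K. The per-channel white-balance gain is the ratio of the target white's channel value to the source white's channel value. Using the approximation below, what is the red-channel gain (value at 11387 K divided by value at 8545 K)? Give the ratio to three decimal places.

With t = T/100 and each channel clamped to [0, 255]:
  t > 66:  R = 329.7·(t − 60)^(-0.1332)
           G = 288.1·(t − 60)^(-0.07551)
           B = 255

0.905

At 8545 K (t = 85.45):
  R = 329.7·(85.45 − 60)^(-0.1332) = 329.7·25.45^(-0.1332) = 329.7·0.64977 = 214.231.
At 11387 K (t = 113.87):
  R = 329.7·(113.87 − 60)^(-0.1332) = 329.7·53.87^(-0.1332) = 329.7·0.58801 = 193.867.
Gain = 193.867 / 214.231 = 0.9049 → 0.905.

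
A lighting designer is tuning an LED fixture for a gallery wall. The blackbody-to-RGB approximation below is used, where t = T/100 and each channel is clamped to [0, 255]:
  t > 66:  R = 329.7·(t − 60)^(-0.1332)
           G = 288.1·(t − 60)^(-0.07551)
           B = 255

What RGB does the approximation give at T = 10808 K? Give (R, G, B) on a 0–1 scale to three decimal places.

(0.772, 0.843, 1.000)

t = 10808/100 = 108.08; the t > 66 branch applies.
R = 329.7·(108.08 − 60)^(-0.1332) = 329.7·48.08^(-0.1332) = 329.7·0.59698 = 196.825.
G = 288.1·(108.08 − 60)^(-0.07551) = 288.1·48.08^(-0.07551) = 288.1·0.74644 = 215.049.
B = 255 by definition for t > 66.
Dividing each by 255: (0.7719, 0.8433, 1.0000) → (0.772, 0.843, 1.000).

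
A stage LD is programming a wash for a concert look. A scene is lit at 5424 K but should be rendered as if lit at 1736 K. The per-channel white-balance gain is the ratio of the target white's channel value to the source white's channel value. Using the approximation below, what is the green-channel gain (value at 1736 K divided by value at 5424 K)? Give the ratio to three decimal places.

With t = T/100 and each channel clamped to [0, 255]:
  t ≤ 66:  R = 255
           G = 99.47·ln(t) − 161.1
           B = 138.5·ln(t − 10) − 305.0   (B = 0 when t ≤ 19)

0.520

At 5424 K (t = 54.24):
  G = 99.47·ln 54.24 − 161.1 = 99.47·3.9934 − 161.1 = 236.125.
At 1736 K (t = 17.36):
  G = 99.47·ln 17.36 − 161.1 = 99.47·2.8542 − 161.1 = 122.804.
Gain = 122.804 / 236.125 = 0.5201 → 0.520.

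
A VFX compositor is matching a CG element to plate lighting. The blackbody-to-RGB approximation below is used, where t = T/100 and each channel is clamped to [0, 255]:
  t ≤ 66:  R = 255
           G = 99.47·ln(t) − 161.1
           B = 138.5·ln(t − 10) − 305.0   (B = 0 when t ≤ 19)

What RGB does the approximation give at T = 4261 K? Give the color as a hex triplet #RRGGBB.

#FFD4B2

t = 4261/100 = 42.61; the t ≤ 66 branch applies.
R = 255 by definition for t ≤ 66.
G = 99.47·ln 42.61 − 161.1 = 99.47·3.7521 − 161.1 = 212.120.
B = 138.5·ln(42.61 − 10) − 305.0 = 138.5·ln 32.61 − 305.0 = 138.5·3.4846 − 305.0 = 177.620.
Rounded: (255, 212, 178).
In hex: #FFD4B2.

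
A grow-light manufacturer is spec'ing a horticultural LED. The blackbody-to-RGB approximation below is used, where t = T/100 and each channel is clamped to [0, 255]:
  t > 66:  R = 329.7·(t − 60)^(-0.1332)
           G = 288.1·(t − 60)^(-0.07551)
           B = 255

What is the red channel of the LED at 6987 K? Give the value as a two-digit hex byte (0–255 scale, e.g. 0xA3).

0xF3

t = 6987/100 = 69.87; the t > 66 branch applies.
R = 329.7·(69.87 − 60)^(-0.1332) = 329.7·9.87^(-0.1332) = 329.7·0.73715 = 243.039.
Rounded: 243; in hex, 0xF3.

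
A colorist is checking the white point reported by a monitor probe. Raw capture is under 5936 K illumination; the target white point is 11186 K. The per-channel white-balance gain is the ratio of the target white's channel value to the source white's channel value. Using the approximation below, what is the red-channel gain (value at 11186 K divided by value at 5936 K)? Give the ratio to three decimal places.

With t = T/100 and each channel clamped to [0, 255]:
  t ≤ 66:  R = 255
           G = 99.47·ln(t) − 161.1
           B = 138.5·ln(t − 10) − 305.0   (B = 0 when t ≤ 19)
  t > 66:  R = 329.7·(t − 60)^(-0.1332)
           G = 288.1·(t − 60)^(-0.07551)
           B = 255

At 5936 K (t = 59.36):
  R = 255 by definition for t ≤ 66.
At 11186 K (t = 111.86):
  R = 329.7·(111.86 − 60)^(-0.1332) = 329.7·51.86^(-0.1332) = 329.7·0.59100 = 194.851.
Gain = 194.851 / 255.000 = 0.7641 → 0.764.

0.764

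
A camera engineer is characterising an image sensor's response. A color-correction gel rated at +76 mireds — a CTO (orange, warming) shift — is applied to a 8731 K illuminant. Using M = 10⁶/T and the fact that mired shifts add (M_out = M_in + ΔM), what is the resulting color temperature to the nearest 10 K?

5250 K

M_in = 10⁶/8731 = 114.53 mireds.
M_out = 114.53 + (+76) = 190.53 mireds.
T_out = 10⁶/190.53 = 5248.4 K → 5250 K.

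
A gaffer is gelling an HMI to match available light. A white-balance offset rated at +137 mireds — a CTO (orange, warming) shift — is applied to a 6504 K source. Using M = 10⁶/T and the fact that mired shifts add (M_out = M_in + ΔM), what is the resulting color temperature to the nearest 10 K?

3440 K

M_in = 10⁶/6504 = 153.75 mireds.
M_out = 153.75 + (+137) = 290.75 mireds.
T_out = 10⁶/290.75 = 3439.4 K → 3440 K.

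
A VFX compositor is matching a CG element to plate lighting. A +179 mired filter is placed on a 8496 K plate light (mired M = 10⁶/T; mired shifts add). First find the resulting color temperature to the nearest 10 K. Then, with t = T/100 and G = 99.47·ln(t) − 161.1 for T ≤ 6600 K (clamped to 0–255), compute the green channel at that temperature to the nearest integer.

189

M_in = 10⁶/8496 = 117.70; M_out = 117.70 + (+179) = 296.70.
T_out = 10⁶/296.70 = 3370.4 K → 3370 K; t = 33.7.
G = 99.47·ln 33.7 − 161.1 = 99.47·3.5175 − 161.1 = 188.786.
Rounded: 189.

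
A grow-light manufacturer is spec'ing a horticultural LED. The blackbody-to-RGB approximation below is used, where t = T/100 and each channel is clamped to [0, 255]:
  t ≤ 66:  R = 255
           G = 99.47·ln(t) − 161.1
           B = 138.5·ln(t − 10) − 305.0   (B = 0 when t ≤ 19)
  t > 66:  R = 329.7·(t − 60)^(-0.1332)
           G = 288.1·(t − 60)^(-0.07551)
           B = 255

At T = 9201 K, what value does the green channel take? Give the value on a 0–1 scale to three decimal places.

0.870

t = 9201/100 = 92.01; the t > 66 branch applies.
G = 288.1·(92.01 − 60)^(-0.07551) = 288.1·32.01^(-0.07551) = 288.1·0.76973 = 221.758.
On a 0–1 scale: 221.758/255 = 0.8696 → 0.870.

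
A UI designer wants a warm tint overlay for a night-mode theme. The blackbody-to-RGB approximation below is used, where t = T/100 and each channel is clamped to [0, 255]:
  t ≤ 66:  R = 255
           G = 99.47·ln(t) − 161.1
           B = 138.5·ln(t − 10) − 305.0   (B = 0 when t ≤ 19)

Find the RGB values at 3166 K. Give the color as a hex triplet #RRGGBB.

t = 3166/100 = 31.66; the t ≤ 66 branch applies.
R = 255 by definition for t ≤ 66.
G = 99.47·ln 31.66 − 161.1 = 99.47·3.4551 − 161.1 = 182.574.
B = 138.5·ln(31.66 − 10) − 305.0 = 138.5·ln 21.66 − 305.0 = 138.5·3.0755 − 305.0 = 120.952.
Rounded: (255, 183, 121).
In hex: #FFB779.

#FFB779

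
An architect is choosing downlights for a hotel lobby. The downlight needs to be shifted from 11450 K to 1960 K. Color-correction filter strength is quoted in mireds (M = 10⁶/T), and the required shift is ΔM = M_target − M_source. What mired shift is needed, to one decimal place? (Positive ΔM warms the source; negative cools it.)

+422.9 mireds

M_source = 10⁶/11450 = 87.336; M_target = 10⁶/1960 = 510.204.
ΔM = 510.204 − 87.336 = 422.868 → +422.9 mireds, a warming shift.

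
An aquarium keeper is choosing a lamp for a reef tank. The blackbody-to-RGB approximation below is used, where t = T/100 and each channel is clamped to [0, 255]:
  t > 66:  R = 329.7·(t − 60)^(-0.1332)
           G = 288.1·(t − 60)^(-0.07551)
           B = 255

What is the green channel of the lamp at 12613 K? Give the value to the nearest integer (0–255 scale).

t = 12613/100 = 126.13; the t > 66 branch applies.
G = 288.1·(126.13 − 60)^(-0.07551) = 288.1·66.13^(-0.07551) = 288.1·0.72869 = 209.935.
Rounded: 210.

210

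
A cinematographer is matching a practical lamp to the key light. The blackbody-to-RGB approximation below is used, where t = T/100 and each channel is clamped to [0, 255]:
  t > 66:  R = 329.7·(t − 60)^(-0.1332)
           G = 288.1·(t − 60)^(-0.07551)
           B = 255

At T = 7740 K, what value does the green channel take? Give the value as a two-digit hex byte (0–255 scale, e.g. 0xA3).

t = 7740/100 = 77.4; the t > 66 branch applies.
G = 288.1·(77.4 − 60)^(-0.07551) = 288.1·17.4^(-0.07551) = 288.1·0.80598 = 232.204.
Rounded: 232; in hex, 0xE8.

0xE8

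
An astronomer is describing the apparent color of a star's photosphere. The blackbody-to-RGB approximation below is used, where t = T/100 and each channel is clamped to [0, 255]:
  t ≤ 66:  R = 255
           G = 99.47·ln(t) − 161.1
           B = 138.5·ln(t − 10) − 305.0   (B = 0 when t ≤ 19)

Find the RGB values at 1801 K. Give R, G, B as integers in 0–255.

t = 1801/100 = 18.01; the t ≤ 66 branch applies.
R = 255 by definition for t ≤ 66.
G = 99.47·ln 18.01 − 161.1 = 99.47·2.8909 − 161.1 = 126.461.
t = 18.01 ≤ 19, so B = 0.
Rounded: (255, 126, 0).

R=255, G=126, B=0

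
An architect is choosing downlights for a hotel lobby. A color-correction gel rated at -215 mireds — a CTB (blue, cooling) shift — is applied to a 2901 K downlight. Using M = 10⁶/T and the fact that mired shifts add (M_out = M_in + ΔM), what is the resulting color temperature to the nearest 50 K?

M_in = 10⁶/2901 = 344.71 mireds.
M_out = 344.71 + (-215) = 129.71 mireds.
T_out = 10⁶/129.71 = 7709.6 K → 7700 K.

7700 K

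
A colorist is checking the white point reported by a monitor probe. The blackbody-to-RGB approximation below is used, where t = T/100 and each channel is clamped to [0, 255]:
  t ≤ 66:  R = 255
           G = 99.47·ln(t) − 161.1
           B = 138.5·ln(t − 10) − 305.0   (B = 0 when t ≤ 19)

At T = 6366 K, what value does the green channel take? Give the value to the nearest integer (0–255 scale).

252

t = 6366/100 = 63.66; the t ≤ 66 branch applies.
G = 99.47·ln 63.66 − 161.1 = 99.47·4.1536 − 161.1 = 252.054.
Rounded: 252.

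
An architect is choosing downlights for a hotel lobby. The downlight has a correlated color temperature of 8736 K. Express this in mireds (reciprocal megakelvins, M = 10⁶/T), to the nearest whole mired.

114 mireds

M = 10⁶ / 8736 = 114.469 → 114 mireds.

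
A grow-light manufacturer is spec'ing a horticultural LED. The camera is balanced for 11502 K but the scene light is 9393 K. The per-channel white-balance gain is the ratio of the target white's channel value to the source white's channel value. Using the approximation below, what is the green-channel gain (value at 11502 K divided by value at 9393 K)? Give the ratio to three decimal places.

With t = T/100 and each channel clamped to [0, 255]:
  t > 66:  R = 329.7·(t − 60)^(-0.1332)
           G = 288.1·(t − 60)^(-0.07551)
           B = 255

At 9393 K (t = 93.93):
  G = 288.1·(93.93 − 60)^(-0.07551) = 288.1·33.93^(-0.07551) = 288.1·0.76635 = 220.785.
At 11502 K (t = 115.02):
  G = 288.1·(115.02 − 60)^(-0.07551) = 288.1·55.02^(-0.07551) = 288.1·0.73888 = 212.871.
Gain = 212.871 / 220.785 = 0.9642 → 0.964.

0.964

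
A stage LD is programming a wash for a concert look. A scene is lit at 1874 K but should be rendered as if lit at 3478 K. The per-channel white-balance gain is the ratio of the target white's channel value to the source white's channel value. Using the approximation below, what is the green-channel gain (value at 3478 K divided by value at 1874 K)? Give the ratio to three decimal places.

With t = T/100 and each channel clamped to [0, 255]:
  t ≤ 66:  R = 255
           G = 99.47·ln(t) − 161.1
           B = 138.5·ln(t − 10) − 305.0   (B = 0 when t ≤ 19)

1.472

At 1874 K (t = 18.74):
  G = 99.47·ln 18.74 − 161.1 = 99.47·2.9307 − 161.1 = 130.413.
At 3478 K (t = 34.78):
  G = 99.47·ln 34.78 − 161.1 = 99.47·3.5490 − 161.1 = 191.923.
Gain = 191.923 / 130.413 = 1.4717 → 1.472.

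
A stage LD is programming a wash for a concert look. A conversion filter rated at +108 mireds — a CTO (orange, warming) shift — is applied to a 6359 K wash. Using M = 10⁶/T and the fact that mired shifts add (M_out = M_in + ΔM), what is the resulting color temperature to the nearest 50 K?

3750 K

M_in = 10⁶/6359 = 157.26 mireds.
M_out = 157.26 + (+108) = 265.26 mireds.
T_out = 10⁶/265.26 = 3769.9 K → 3750 K.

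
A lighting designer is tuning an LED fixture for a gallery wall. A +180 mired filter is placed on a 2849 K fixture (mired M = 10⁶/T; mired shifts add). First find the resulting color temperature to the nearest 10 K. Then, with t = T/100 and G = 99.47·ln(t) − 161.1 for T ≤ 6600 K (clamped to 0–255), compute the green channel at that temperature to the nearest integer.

M_in = 10⁶/2849 = 351.00; M_out = 351.00 + (+180) = 531.00.
T_out = 10⁶/531.00 = 1883.2 K → 1880 K; t = 18.8.
G = 99.47·ln 18.8 − 161.1 = 99.47·2.9339 − 161.1 = 130.731.
Rounded: 131.

131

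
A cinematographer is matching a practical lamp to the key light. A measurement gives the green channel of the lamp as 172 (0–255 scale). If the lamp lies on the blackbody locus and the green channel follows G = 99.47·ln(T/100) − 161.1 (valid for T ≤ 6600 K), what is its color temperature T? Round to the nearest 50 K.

ln t = (172 + 161.1) / 99.47 = 3.3487.
t = e^3.3487 = 28.467.
T = 100·t = 2847 K → 2850 K to the nearest 50 K.

2850 K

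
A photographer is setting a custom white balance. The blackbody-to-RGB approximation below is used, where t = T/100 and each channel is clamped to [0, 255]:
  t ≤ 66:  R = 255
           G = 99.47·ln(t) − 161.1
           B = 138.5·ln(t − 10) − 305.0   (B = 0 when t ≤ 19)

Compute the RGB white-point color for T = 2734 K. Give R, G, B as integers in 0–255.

t = 2734/100 = 27.34; the t ≤ 66 branch applies.
R = 255 by definition for t ≤ 66.
G = 99.47·ln 27.34 − 161.1 = 99.47·3.3084 − 161.1 = 167.982.
B = 138.5·ln(27.34 − 10) − 305.0 = 138.5·ln 17.34 − 305.0 = 138.5·2.8530 − 305.0 = 90.143.
Rounded: (255, 168, 90).

R=255, G=168, B=90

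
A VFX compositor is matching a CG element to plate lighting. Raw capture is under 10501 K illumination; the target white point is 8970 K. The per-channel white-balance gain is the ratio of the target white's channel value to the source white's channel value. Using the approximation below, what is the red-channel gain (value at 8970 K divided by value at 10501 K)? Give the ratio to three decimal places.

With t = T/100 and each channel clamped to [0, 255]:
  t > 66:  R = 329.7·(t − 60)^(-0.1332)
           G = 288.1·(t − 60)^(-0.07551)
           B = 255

At 10501 K (t = 105.01):
  R = 329.7·(105.01 − 60)^(-0.1332) = 329.7·45.01^(-0.1332) = 329.7·0.60225 = 198.563.
At 8970 K (t = 89.7):
  R = 329.7·(89.7 − 60)^(-0.1332) = 329.7·29.7^(-0.1332) = 329.7·0.63654 = 209.869.
Gain = 209.869 / 198.563 = 1.0569 → 1.057.

1.057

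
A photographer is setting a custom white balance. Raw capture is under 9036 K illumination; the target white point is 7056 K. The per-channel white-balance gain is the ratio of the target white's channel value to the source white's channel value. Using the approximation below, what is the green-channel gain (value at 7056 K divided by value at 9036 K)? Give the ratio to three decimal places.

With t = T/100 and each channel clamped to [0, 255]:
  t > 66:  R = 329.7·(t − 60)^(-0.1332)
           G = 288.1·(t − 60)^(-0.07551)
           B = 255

1.083

At 9036 K (t = 90.36):
  G = 288.1·(90.36 − 60)^(-0.07551) = 288.1·30.36^(-0.07551) = 288.1·0.77281 = 222.646.
At 7056 K (t = 70.56):
  G = 288.1·(70.56 − 60)^(-0.07551) = 288.1·10.56^(-0.07551) = 288.1·0.83696 = 241.127.
Gain = 241.127 / 222.646 = 1.0830 → 1.083.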